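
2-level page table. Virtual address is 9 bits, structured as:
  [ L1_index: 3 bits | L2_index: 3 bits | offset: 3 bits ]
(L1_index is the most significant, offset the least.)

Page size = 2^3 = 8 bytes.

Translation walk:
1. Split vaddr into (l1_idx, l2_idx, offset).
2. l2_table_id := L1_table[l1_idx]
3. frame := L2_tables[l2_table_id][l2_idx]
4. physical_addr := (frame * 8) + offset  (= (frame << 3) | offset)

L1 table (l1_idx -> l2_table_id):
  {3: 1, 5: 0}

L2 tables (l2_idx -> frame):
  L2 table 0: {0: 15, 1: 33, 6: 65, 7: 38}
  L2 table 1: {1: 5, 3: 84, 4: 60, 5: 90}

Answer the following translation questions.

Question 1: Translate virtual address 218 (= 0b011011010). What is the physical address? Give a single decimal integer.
Answer: 674

Derivation:
vaddr = 218 = 0b011011010
Split: l1_idx=3, l2_idx=3, offset=2
L1[3] = 1
L2[1][3] = 84
paddr = 84 * 8 + 2 = 674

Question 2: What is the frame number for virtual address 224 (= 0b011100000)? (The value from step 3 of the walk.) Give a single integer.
vaddr = 224: l1_idx=3, l2_idx=4
L1[3] = 1; L2[1][4] = 60

Answer: 60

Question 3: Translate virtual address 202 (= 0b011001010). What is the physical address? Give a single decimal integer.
vaddr = 202 = 0b011001010
Split: l1_idx=3, l2_idx=1, offset=2
L1[3] = 1
L2[1][1] = 5
paddr = 5 * 8 + 2 = 42

Answer: 42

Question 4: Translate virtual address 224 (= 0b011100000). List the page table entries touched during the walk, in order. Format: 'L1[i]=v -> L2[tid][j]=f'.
vaddr = 224 = 0b011100000
Split: l1_idx=3, l2_idx=4, offset=0

Answer: L1[3]=1 -> L2[1][4]=60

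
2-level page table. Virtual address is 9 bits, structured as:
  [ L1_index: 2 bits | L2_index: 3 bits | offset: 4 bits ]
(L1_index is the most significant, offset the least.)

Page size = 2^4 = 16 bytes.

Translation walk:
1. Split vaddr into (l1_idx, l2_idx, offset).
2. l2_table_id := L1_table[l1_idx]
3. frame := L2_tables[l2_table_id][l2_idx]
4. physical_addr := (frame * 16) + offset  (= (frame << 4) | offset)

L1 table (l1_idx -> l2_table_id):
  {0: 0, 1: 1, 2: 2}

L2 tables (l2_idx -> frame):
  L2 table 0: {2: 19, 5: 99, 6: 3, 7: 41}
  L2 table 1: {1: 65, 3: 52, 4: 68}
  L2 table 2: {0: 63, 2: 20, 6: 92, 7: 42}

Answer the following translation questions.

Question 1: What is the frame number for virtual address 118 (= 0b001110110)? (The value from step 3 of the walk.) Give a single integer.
vaddr = 118: l1_idx=0, l2_idx=7
L1[0] = 0; L2[0][7] = 41

Answer: 41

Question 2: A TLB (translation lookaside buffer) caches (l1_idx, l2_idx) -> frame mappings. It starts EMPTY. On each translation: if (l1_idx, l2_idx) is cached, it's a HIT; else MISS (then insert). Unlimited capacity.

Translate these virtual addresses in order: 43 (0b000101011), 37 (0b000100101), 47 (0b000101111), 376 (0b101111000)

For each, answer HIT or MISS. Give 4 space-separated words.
vaddr=43: (0,2) not in TLB -> MISS, insert
vaddr=37: (0,2) in TLB -> HIT
vaddr=47: (0,2) in TLB -> HIT
vaddr=376: (2,7) not in TLB -> MISS, insert

Answer: MISS HIT HIT MISS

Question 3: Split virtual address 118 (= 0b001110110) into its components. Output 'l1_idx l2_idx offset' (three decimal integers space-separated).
Answer: 0 7 6

Derivation:
vaddr = 118 = 0b001110110
  top 2 bits -> l1_idx = 0
  next 3 bits -> l2_idx = 7
  bottom 4 bits -> offset = 6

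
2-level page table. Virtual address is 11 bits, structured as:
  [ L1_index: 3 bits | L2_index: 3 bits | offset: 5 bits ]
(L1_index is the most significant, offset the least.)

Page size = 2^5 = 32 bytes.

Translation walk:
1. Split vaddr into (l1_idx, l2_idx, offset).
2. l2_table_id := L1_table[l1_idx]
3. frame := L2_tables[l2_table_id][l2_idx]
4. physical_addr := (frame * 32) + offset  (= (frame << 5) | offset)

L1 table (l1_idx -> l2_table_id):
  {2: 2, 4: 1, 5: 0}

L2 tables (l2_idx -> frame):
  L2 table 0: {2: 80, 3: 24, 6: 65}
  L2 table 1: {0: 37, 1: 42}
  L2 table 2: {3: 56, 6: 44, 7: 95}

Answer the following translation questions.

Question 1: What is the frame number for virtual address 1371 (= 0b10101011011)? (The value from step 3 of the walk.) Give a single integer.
vaddr = 1371: l1_idx=5, l2_idx=2
L1[5] = 0; L2[0][2] = 80

Answer: 80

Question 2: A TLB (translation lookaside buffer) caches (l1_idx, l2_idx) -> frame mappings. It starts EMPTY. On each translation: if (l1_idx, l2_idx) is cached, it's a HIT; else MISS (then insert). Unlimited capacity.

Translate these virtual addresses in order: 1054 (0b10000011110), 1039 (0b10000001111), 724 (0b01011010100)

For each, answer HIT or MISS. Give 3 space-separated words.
vaddr=1054: (4,0) not in TLB -> MISS, insert
vaddr=1039: (4,0) in TLB -> HIT
vaddr=724: (2,6) not in TLB -> MISS, insert

Answer: MISS HIT MISS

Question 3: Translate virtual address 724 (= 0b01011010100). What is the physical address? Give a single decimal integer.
Answer: 1428

Derivation:
vaddr = 724 = 0b01011010100
Split: l1_idx=2, l2_idx=6, offset=20
L1[2] = 2
L2[2][6] = 44
paddr = 44 * 32 + 20 = 1428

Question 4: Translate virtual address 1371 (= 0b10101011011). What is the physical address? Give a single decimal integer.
vaddr = 1371 = 0b10101011011
Split: l1_idx=5, l2_idx=2, offset=27
L1[5] = 0
L2[0][2] = 80
paddr = 80 * 32 + 27 = 2587

Answer: 2587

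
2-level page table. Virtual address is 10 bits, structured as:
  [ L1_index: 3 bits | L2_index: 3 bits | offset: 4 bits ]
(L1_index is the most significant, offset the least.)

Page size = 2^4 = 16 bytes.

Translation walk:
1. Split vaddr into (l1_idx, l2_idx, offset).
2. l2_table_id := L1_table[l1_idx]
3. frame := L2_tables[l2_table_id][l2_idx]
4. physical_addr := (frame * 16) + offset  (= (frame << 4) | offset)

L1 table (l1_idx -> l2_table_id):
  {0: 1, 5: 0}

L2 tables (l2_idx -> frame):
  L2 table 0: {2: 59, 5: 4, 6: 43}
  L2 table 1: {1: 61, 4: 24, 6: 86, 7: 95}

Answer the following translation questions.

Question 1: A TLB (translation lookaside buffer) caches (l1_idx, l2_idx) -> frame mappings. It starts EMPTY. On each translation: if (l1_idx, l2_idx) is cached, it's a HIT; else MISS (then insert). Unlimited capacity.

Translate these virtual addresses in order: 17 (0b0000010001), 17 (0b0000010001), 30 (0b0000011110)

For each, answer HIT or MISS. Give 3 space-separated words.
Answer: MISS HIT HIT

Derivation:
vaddr=17: (0,1) not in TLB -> MISS, insert
vaddr=17: (0,1) in TLB -> HIT
vaddr=30: (0,1) in TLB -> HIT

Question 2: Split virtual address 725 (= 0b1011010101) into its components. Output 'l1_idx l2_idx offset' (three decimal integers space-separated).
Answer: 5 5 5

Derivation:
vaddr = 725 = 0b1011010101
  top 3 bits -> l1_idx = 5
  next 3 bits -> l2_idx = 5
  bottom 4 bits -> offset = 5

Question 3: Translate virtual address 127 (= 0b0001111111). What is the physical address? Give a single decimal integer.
vaddr = 127 = 0b0001111111
Split: l1_idx=0, l2_idx=7, offset=15
L1[0] = 1
L2[1][7] = 95
paddr = 95 * 16 + 15 = 1535

Answer: 1535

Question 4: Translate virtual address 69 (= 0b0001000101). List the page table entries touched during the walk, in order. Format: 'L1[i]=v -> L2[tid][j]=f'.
Answer: L1[0]=1 -> L2[1][4]=24

Derivation:
vaddr = 69 = 0b0001000101
Split: l1_idx=0, l2_idx=4, offset=5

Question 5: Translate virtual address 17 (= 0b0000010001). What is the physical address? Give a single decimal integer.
vaddr = 17 = 0b0000010001
Split: l1_idx=0, l2_idx=1, offset=1
L1[0] = 1
L2[1][1] = 61
paddr = 61 * 16 + 1 = 977

Answer: 977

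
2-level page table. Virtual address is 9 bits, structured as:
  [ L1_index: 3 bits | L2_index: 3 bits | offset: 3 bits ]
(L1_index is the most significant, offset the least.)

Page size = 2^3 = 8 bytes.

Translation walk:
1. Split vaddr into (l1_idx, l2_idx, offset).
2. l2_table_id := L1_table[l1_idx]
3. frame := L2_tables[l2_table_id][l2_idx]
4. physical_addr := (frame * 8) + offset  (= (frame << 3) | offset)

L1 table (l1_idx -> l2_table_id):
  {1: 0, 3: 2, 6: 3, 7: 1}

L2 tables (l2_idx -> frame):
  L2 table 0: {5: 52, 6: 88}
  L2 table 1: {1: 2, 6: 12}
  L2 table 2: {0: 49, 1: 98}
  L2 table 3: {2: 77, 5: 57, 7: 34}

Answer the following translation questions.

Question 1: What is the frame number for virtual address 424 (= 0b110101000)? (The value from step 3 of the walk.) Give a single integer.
vaddr = 424: l1_idx=6, l2_idx=5
L1[6] = 3; L2[3][5] = 57

Answer: 57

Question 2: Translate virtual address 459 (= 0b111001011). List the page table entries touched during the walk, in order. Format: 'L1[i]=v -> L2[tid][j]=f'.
Answer: L1[7]=1 -> L2[1][1]=2

Derivation:
vaddr = 459 = 0b111001011
Split: l1_idx=7, l2_idx=1, offset=3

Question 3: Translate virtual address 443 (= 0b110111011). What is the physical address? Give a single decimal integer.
vaddr = 443 = 0b110111011
Split: l1_idx=6, l2_idx=7, offset=3
L1[6] = 3
L2[3][7] = 34
paddr = 34 * 8 + 3 = 275

Answer: 275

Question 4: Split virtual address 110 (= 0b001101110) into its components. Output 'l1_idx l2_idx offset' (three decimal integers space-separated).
vaddr = 110 = 0b001101110
  top 3 bits -> l1_idx = 1
  next 3 bits -> l2_idx = 5
  bottom 3 bits -> offset = 6

Answer: 1 5 6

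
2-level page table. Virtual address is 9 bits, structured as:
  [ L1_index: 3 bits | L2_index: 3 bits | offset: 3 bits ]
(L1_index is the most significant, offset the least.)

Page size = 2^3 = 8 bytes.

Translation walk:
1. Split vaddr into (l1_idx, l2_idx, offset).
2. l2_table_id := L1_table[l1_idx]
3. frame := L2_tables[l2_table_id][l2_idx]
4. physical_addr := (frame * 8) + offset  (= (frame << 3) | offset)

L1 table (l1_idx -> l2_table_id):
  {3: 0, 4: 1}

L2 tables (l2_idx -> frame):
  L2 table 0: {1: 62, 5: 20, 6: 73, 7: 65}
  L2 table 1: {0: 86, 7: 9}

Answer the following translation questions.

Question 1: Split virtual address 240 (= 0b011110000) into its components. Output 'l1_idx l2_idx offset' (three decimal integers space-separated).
vaddr = 240 = 0b011110000
  top 3 bits -> l1_idx = 3
  next 3 bits -> l2_idx = 6
  bottom 3 bits -> offset = 0

Answer: 3 6 0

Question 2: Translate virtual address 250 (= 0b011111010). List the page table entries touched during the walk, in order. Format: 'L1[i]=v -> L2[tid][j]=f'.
Answer: L1[3]=0 -> L2[0][7]=65

Derivation:
vaddr = 250 = 0b011111010
Split: l1_idx=3, l2_idx=7, offset=2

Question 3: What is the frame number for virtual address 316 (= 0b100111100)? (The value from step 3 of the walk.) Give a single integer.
Answer: 9

Derivation:
vaddr = 316: l1_idx=4, l2_idx=7
L1[4] = 1; L2[1][7] = 9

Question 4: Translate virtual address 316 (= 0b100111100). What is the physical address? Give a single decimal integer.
Answer: 76

Derivation:
vaddr = 316 = 0b100111100
Split: l1_idx=4, l2_idx=7, offset=4
L1[4] = 1
L2[1][7] = 9
paddr = 9 * 8 + 4 = 76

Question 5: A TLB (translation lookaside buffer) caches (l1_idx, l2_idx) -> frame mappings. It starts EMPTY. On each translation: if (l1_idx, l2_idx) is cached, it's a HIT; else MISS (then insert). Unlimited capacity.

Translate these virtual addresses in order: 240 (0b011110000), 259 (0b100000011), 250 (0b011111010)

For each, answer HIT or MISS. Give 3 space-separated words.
Answer: MISS MISS MISS

Derivation:
vaddr=240: (3,6) not in TLB -> MISS, insert
vaddr=259: (4,0) not in TLB -> MISS, insert
vaddr=250: (3,7) not in TLB -> MISS, insert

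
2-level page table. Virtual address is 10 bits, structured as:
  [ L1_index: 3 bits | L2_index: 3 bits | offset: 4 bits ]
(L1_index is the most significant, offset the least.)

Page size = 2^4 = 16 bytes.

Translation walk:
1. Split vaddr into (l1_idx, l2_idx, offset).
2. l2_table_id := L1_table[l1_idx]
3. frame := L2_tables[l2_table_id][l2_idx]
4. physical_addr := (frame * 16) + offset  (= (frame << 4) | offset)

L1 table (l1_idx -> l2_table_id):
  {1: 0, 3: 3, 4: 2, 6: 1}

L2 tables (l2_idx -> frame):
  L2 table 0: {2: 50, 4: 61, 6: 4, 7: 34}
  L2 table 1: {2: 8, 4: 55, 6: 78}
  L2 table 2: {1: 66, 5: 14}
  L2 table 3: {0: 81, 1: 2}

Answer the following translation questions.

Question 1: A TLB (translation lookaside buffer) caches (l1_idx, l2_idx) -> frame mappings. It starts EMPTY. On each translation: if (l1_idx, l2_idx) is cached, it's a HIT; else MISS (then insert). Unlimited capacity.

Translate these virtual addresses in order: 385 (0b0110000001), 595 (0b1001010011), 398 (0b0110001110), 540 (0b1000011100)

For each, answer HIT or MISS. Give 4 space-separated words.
Answer: MISS MISS HIT MISS

Derivation:
vaddr=385: (3,0) not in TLB -> MISS, insert
vaddr=595: (4,5) not in TLB -> MISS, insert
vaddr=398: (3,0) in TLB -> HIT
vaddr=540: (4,1) not in TLB -> MISS, insert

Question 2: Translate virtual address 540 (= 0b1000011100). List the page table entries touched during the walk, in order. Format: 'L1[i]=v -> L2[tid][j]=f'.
Answer: L1[4]=2 -> L2[2][1]=66

Derivation:
vaddr = 540 = 0b1000011100
Split: l1_idx=4, l2_idx=1, offset=12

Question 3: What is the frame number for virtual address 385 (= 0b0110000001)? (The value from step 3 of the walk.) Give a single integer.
vaddr = 385: l1_idx=3, l2_idx=0
L1[3] = 3; L2[3][0] = 81

Answer: 81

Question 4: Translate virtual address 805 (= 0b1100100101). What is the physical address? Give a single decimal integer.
vaddr = 805 = 0b1100100101
Split: l1_idx=6, l2_idx=2, offset=5
L1[6] = 1
L2[1][2] = 8
paddr = 8 * 16 + 5 = 133

Answer: 133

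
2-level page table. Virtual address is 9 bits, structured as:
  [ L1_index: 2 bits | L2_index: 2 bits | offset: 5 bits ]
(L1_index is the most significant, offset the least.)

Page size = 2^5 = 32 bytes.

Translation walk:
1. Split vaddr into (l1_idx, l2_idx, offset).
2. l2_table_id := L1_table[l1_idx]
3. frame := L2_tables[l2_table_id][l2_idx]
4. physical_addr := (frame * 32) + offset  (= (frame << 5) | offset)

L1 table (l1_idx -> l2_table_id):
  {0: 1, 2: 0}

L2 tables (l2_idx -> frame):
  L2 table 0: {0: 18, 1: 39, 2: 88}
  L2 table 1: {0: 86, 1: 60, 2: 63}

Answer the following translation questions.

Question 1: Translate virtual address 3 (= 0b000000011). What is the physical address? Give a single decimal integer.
vaddr = 3 = 0b000000011
Split: l1_idx=0, l2_idx=0, offset=3
L1[0] = 1
L2[1][0] = 86
paddr = 86 * 32 + 3 = 2755

Answer: 2755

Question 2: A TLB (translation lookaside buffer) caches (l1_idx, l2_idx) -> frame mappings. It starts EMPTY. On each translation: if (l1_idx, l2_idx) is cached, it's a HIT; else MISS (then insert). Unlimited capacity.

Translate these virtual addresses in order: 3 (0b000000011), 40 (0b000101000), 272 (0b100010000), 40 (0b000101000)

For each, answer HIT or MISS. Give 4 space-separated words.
vaddr=3: (0,0) not in TLB -> MISS, insert
vaddr=40: (0,1) not in TLB -> MISS, insert
vaddr=272: (2,0) not in TLB -> MISS, insert
vaddr=40: (0,1) in TLB -> HIT

Answer: MISS MISS MISS HIT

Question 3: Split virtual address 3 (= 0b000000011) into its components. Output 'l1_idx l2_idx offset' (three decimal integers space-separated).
Answer: 0 0 3

Derivation:
vaddr = 3 = 0b000000011
  top 2 bits -> l1_idx = 0
  next 2 bits -> l2_idx = 0
  bottom 5 bits -> offset = 3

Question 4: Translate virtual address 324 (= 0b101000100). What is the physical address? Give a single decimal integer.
Answer: 2820

Derivation:
vaddr = 324 = 0b101000100
Split: l1_idx=2, l2_idx=2, offset=4
L1[2] = 0
L2[0][2] = 88
paddr = 88 * 32 + 4 = 2820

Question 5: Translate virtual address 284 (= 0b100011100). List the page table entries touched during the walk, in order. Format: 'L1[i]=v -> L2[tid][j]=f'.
vaddr = 284 = 0b100011100
Split: l1_idx=2, l2_idx=0, offset=28

Answer: L1[2]=0 -> L2[0][0]=18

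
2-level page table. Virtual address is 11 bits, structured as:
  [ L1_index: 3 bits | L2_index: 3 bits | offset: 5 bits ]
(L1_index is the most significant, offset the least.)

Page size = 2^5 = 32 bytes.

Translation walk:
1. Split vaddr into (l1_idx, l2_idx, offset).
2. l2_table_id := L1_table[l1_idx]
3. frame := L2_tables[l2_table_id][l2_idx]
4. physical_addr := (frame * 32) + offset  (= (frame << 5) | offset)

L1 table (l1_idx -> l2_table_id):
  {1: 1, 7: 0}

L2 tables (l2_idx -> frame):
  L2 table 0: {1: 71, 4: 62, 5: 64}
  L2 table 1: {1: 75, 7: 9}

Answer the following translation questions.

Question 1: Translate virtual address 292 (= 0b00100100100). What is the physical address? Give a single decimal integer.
Answer: 2404

Derivation:
vaddr = 292 = 0b00100100100
Split: l1_idx=1, l2_idx=1, offset=4
L1[1] = 1
L2[1][1] = 75
paddr = 75 * 32 + 4 = 2404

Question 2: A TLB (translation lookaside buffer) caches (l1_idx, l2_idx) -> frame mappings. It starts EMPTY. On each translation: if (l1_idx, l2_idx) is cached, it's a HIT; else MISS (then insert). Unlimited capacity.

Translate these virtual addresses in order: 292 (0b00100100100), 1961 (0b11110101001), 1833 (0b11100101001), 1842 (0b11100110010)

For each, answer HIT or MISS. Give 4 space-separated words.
vaddr=292: (1,1) not in TLB -> MISS, insert
vaddr=1961: (7,5) not in TLB -> MISS, insert
vaddr=1833: (7,1) not in TLB -> MISS, insert
vaddr=1842: (7,1) in TLB -> HIT

Answer: MISS MISS MISS HIT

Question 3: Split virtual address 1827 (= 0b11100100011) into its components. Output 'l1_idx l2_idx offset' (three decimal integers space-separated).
vaddr = 1827 = 0b11100100011
  top 3 bits -> l1_idx = 7
  next 3 bits -> l2_idx = 1
  bottom 5 bits -> offset = 3

Answer: 7 1 3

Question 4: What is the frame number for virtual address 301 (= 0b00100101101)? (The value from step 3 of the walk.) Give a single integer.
Answer: 75

Derivation:
vaddr = 301: l1_idx=1, l2_idx=1
L1[1] = 1; L2[1][1] = 75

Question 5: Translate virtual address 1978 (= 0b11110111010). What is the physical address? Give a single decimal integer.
vaddr = 1978 = 0b11110111010
Split: l1_idx=7, l2_idx=5, offset=26
L1[7] = 0
L2[0][5] = 64
paddr = 64 * 32 + 26 = 2074

Answer: 2074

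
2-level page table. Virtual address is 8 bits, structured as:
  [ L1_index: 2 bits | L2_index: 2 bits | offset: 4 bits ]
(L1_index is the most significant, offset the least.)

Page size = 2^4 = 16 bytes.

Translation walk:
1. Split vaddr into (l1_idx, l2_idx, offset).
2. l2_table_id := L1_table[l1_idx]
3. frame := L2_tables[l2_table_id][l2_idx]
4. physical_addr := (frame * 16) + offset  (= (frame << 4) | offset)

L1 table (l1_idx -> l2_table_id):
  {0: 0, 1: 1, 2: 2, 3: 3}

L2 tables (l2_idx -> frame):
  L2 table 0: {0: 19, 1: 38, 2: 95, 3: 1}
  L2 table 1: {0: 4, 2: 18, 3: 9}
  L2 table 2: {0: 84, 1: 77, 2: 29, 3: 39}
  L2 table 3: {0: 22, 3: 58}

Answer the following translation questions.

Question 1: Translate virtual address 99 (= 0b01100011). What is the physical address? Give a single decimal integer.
vaddr = 99 = 0b01100011
Split: l1_idx=1, l2_idx=2, offset=3
L1[1] = 1
L2[1][2] = 18
paddr = 18 * 16 + 3 = 291

Answer: 291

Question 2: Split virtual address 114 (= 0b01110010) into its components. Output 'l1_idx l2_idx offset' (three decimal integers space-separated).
Answer: 1 3 2

Derivation:
vaddr = 114 = 0b01110010
  top 2 bits -> l1_idx = 1
  next 2 bits -> l2_idx = 3
  bottom 4 bits -> offset = 2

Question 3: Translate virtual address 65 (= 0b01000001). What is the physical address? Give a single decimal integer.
Answer: 65

Derivation:
vaddr = 65 = 0b01000001
Split: l1_idx=1, l2_idx=0, offset=1
L1[1] = 1
L2[1][0] = 4
paddr = 4 * 16 + 1 = 65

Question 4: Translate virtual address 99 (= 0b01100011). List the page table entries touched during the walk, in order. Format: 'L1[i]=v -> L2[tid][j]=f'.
vaddr = 99 = 0b01100011
Split: l1_idx=1, l2_idx=2, offset=3

Answer: L1[1]=1 -> L2[1][2]=18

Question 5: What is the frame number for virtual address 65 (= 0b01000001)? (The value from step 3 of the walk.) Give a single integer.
Answer: 4

Derivation:
vaddr = 65: l1_idx=1, l2_idx=0
L1[1] = 1; L2[1][0] = 4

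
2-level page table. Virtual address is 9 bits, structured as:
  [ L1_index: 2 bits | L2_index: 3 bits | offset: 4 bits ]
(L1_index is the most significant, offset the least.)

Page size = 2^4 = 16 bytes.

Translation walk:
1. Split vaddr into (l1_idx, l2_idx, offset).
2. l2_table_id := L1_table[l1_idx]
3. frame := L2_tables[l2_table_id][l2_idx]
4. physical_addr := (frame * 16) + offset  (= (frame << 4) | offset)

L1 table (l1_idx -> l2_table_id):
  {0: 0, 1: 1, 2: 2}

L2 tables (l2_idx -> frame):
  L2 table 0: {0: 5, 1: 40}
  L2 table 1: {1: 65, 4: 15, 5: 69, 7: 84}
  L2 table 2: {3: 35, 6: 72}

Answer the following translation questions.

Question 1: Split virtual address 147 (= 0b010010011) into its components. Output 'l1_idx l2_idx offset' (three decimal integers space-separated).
vaddr = 147 = 0b010010011
  top 2 bits -> l1_idx = 1
  next 3 bits -> l2_idx = 1
  bottom 4 bits -> offset = 3

Answer: 1 1 3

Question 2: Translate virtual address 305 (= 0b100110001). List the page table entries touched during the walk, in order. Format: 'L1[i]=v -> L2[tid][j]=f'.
Answer: L1[2]=2 -> L2[2][3]=35

Derivation:
vaddr = 305 = 0b100110001
Split: l1_idx=2, l2_idx=3, offset=1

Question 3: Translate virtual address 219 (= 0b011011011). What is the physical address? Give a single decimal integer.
vaddr = 219 = 0b011011011
Split: l1_idx=1, l2_idx=5, offset=11
L1[1] = 1
L2[1][5] = 69
paddr = 69 * 16 + 11 = 1115

Answer: 1115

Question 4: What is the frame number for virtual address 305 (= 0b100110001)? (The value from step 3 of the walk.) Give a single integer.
Answer: 35

Derivation:
vaddr = 305: l1_idx=2, l2_idx=3
L1[2] = 2; L2[2][3] = 35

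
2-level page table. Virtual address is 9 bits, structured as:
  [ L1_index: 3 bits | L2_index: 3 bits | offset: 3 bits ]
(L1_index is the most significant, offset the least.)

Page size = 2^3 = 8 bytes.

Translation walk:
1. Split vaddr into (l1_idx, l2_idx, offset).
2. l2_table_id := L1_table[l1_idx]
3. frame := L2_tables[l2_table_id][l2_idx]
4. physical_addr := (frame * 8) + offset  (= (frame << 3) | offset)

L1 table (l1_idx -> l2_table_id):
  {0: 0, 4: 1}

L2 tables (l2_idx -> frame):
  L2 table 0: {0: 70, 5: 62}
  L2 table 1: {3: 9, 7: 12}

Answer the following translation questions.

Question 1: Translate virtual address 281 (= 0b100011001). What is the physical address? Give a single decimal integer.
vaddr = 281 = 0b100011001
Split: l1_idx=4, l2_idx=3, offset=1
L1[4] = 1
L2[1][3] = 9
paddr = 9 * 8 + 1 = 73

Answer: 73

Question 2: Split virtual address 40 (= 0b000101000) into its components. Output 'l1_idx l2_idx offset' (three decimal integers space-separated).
Answer: 0 5 0

Derivation:
vaddr = 40 = 0b000101000
  top 3 bits -> l1_idx = 0
  next 3 bits -> l2_idx = 5
  bottom 3 bits -> offset = 0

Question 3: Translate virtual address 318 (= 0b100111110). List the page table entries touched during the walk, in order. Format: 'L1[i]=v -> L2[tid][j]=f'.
vaddr = 318 = 0b100111110
Split: l1_idx=4, l2_idx=7, offset=6

Answer: L1[4]=1 -> L2[1][7]=12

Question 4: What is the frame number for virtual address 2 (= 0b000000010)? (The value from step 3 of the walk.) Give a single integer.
vaddr = 2: l1_idx=0, l2_idx=0
L1[0] = 0; L2[0][0] = 70

Answer: 70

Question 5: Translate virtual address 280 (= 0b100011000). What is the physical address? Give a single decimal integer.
Answer: 72

Derivation:
vaddr = 280 = 0b100011000
Split: l1_idx=4, l2_idx=3, offset=0
L1[4] = 1
L2[1][3] = 9
paddr = 9 * 8 + 0 = 72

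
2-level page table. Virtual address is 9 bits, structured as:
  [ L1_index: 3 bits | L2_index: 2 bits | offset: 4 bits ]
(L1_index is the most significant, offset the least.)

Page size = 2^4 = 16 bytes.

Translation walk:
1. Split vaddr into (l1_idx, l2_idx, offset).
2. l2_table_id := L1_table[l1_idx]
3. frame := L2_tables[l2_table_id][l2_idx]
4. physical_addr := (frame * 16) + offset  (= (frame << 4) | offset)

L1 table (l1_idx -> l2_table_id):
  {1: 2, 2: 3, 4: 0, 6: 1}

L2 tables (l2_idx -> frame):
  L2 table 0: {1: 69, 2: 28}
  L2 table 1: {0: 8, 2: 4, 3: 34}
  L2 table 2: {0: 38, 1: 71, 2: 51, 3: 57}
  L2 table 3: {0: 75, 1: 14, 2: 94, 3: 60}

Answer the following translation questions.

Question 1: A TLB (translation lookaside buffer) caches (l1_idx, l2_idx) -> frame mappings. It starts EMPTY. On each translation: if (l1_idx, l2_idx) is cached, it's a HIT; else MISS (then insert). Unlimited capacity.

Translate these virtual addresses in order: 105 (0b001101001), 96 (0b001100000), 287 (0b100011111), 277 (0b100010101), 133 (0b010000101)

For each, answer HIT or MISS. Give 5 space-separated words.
vaddr=105: (1,2) not in TLB -> MISS, insert
vaddr=96: (1,2) in TLB -> HIT
vaddr=287: (4,1) not in TLB -> MISS, insert
vaddr=277: (4,1) in TLB -> HIT
vaddr=133: (2,0) not in TLB -> MISS, insert

Answer: MISS HIT MISS HIT MISS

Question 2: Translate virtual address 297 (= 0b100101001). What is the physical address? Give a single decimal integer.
Answer: 457

Derivation:
vaddr = 297 = 0b100101001
Split: l1_idx=4, l2_idx=2, offset=9
L1[4] = 0
L2[0][2] = 28
paddr = 28 * 16 + 9 = 457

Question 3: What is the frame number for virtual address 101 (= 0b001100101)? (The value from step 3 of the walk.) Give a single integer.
vaddr = 101: l1_idx=1, l2_idx=2
L1[1] = 2; L2[2][2] = 51

Answer: 51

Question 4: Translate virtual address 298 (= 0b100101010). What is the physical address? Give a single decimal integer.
Answer: 458

Derivation:
vaddr = 298 = 0b100101010
Split: l1_idx=4, l2_idx=2, offset=10
L1[4] = 0
L2[0][2] = 28
paddr = 28 * 16 + 10 = 458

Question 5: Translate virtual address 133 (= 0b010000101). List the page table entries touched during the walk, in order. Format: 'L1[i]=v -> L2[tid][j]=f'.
vaddr = 133 = 0b010000101
Split: l1_idx=2, l2_idx=0, offset=5

Answer: L1[2]=3 -> L2[3][0]=75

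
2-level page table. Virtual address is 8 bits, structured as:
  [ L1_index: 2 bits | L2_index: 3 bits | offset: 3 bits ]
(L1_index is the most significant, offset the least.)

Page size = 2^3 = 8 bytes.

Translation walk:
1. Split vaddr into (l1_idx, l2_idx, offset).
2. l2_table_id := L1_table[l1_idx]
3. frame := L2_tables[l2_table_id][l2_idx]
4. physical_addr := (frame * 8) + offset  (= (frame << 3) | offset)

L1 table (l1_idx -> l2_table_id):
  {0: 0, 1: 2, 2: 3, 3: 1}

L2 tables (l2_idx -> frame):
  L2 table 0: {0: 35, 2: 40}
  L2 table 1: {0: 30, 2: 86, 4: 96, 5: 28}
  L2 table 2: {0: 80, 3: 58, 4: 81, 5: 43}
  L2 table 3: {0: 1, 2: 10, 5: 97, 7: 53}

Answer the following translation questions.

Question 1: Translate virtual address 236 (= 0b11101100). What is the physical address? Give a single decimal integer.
vaddr = 236 = 0b11101100
Split: l1_idx=3, l2_idx=5, offset=4
L1[3] = 1
L2[1][5] = 28
paddr = 28 * 8 + 4 = 228

Answer: 228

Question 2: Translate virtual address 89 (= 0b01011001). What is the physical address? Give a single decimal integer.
vaddr = 89 = 0b01011001
Split: l1_idx=1, l2_idx=3, offset=1
L1[1] = 2
L2[2][3] = 58
paddr = 58 * 8 + 1 = 465

Answer: 465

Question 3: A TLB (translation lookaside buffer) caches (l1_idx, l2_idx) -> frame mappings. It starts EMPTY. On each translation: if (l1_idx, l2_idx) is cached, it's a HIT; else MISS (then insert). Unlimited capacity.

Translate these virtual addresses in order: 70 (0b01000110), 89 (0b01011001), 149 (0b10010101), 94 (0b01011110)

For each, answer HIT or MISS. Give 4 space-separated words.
Answer: MISS MISS MISS HIT

Derivation:
vaddr=70: (1,0) not in TLB -> MISS, insert
vaddr=89: (1,3) not in TLB -> MISS, insert
vaddr=149: (2,2) not in TLB -> MISS, insert
vaddr=94: (1,3) in TLB -> HIT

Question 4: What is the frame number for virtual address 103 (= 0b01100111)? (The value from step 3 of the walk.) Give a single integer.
vaddr = 103: l1_idx=1, l2_idx=4
L1[1] = 2; L2[2][4] = 81

Answer: 81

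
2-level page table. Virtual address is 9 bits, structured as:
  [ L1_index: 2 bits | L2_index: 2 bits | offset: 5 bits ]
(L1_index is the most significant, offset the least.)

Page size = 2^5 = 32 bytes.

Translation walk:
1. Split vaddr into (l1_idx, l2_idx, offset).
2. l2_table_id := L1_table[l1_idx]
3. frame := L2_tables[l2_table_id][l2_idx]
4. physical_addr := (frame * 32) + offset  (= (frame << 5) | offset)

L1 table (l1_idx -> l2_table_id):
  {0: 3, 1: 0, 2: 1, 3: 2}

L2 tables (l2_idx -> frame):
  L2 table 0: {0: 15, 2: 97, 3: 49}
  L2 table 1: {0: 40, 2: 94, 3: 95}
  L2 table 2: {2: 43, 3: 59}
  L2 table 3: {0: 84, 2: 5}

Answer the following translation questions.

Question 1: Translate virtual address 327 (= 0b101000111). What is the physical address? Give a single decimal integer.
vaddr = 327 = 0b101000111
Split: l1_idx=2, l2_idx=2, offset=7
L1[2] = 1
L2[1][2] = 94
paddr = 94 * 32 + 7 = 3015

Answer: 3015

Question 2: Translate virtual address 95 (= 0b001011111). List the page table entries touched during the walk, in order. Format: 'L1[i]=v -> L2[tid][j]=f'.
Answer: L1[0]=3 -> L2[3][2]=5

Derivation:
vaddr = 95 = 0b001011111
Split: l1_idx=0, l2_idx=2, offset=31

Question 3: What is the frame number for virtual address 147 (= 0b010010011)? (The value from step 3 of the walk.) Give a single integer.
Answer: 15

Derivation:
vaddr = 147: l1_idx=1, l2_idx=0
L1[1] = 0; L2[0][0] = 15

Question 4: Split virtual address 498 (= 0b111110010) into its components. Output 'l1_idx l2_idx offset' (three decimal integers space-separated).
Answer: 3 3 18

Derivation:
vaddr = 498 = 0b111110010
  top 2 bits -> l1_idx = 3
  next 2 bits -> l2_idx = 3
  bottom 5 bits -> offset = 18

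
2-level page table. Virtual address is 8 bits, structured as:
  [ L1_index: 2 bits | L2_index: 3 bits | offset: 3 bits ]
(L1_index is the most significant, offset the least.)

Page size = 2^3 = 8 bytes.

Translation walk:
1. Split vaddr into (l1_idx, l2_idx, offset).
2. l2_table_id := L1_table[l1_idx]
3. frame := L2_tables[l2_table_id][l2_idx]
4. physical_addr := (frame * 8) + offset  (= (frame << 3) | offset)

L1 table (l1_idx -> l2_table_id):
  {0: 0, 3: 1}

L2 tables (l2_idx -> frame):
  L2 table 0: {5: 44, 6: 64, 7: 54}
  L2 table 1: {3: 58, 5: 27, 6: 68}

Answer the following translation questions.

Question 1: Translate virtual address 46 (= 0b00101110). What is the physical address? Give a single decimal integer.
vaddr = 46 = 0b00101110
Split: l1_idx=0, l2_idx=5, offset=6
L1[0] = 0
L2[0][5] = 44
paddr = 44 * 8 + 6 = 358

Answer: 358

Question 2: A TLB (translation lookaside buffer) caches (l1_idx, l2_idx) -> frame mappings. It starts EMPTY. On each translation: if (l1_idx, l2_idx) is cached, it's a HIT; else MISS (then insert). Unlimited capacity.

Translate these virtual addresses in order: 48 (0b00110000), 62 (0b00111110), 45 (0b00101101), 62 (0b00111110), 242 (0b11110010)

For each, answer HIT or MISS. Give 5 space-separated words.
vaddr=48: (0,6) not in TLB -> MISS, insert
vaddr=62: (0,7) not in TLB -> MISS, insert
vaddr=45: (0,5) not in TLB -> MISS, insert
vaddr=62: (0,7) in TLB -> HIT
vaddr=242: (3,6) not in TLB -> MISS, insert

Answer: MISS MISS MISS HIT MISS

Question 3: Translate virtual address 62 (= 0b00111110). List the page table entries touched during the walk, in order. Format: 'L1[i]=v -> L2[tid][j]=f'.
Answer: L1[0]=0 -> L2[0][7]=54

Derivation:
vaddr = 62 = 0b00111110
Split: l1_idx=0, l2_idx=7, offset=6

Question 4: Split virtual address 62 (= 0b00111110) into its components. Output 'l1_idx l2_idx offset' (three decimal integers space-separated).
Answer: 0 7 6

Derivation:
vaddr = 62 = 0b00111110
  top 2 bits -> l1_idx = 0
  next 3 bits -> l2_idx = 7
  bottom 3 bits -> offset = 6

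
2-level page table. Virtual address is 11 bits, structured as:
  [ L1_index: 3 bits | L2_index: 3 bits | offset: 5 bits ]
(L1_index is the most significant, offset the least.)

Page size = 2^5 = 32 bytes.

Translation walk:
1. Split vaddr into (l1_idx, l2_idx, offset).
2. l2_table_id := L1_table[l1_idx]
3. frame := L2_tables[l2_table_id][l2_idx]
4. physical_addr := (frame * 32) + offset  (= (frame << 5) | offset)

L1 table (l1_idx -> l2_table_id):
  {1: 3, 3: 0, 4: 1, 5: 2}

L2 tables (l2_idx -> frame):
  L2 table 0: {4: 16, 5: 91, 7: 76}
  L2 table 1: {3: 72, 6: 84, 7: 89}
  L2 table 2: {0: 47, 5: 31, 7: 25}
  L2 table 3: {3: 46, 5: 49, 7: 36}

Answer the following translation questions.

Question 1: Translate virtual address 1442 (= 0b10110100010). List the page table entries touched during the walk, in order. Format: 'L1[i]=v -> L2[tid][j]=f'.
vaddr = 1442 = 0b10110100010
Split: l1_idx=5, l2_idx=5, offset=2

Answer: L1[5]=2 -> L2[2][5]=31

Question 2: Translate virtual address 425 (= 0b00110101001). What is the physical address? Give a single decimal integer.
vaddr = 425 = 0b00110101001
Split: l1_idx=1, l2_idx=5, offset=9
L1[1] = 3
L2[3][5] = 49
paddr = 49 * 32 + 9 = 1577

Answer: 1577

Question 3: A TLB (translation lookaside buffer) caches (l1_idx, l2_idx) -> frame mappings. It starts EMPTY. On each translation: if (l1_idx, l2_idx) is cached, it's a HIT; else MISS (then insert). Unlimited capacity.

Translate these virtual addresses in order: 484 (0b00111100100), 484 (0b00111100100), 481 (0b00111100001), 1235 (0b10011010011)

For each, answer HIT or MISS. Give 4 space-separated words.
Answer: MISS HIT HIT MISS

Derivation:
vaddr=484: (1,7) not in TLB -> MISS, insert
vaddr=484: (1,7) in TLB -> HIT
vaddr=481: (1,7) in TLB -> HIT
vaddr=1235: (4,6) not in TLB -> MISS, insert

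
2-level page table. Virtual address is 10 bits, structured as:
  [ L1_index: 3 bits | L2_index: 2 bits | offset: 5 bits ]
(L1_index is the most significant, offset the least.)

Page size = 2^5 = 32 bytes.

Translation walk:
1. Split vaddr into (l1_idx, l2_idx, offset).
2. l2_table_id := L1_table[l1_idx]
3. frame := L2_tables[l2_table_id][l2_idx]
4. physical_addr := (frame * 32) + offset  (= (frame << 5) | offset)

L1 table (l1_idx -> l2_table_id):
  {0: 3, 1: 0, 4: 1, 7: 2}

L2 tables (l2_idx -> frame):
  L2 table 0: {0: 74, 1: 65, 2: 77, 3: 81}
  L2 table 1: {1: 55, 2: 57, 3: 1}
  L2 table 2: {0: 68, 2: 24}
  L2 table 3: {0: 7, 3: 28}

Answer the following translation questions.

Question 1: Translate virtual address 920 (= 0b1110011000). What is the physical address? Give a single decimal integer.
vaddr = 920 = 0b1110011000
Split: l1_idx=7, l2_idx=0, offset=24
L1[7] = 2
L2[2][0] = 68
paddr = 68 * 32 + 24 = 2200

Answer: 2200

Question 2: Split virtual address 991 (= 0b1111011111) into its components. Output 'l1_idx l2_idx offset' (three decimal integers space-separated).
vaddr = 991 = 0b1111011111
  top 3 bits -> l1_idx = 7
  next 2 bits -> l2_idx = 2
  bottom 5 bits -> offset = 31

Answer: 7 2 31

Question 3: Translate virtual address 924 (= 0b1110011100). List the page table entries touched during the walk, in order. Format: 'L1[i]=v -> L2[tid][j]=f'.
Answer: L1[7]=2 -> L2[2][0]=68

Derivation:
vaddr = 924 = 0b1110011100
Split: l1_idx=7, l2_idx=0, offset=28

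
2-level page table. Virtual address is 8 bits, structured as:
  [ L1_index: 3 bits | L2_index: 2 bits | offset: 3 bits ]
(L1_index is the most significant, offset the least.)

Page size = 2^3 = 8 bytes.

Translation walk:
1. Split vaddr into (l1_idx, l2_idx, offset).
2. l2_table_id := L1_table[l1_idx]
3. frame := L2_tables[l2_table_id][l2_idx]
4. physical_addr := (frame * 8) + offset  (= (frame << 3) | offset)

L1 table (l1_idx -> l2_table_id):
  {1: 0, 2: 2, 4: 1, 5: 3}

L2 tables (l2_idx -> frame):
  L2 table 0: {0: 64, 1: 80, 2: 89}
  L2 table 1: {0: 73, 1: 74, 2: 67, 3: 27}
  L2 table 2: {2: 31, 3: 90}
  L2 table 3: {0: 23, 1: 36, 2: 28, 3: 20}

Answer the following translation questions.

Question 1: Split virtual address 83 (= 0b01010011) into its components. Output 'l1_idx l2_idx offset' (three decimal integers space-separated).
Answer: 2 2 3

Derivation:
vaddr = 83 = 0b01010011
  top 3 bits -> l1_idx = 2
  next 2 bits -> l2_idx = 2
  bottom 3 bits -> offset = 3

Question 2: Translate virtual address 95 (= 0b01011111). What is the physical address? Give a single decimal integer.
Answer: 727

Derivation:
vaddr = 95 = 0b01011111
Split: l1_idx=2, l2_idx=3, offset=7
L1[2] = 2
L2[2][3] = 90
paddr = 90 * 8 + 7 = 727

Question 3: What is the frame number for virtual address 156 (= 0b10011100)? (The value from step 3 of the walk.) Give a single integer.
Answer: 27

Derivation:
vaddr = 156: l1_idx=4, l2_idx=3
L1[4] = 1; L2[1][3] = 27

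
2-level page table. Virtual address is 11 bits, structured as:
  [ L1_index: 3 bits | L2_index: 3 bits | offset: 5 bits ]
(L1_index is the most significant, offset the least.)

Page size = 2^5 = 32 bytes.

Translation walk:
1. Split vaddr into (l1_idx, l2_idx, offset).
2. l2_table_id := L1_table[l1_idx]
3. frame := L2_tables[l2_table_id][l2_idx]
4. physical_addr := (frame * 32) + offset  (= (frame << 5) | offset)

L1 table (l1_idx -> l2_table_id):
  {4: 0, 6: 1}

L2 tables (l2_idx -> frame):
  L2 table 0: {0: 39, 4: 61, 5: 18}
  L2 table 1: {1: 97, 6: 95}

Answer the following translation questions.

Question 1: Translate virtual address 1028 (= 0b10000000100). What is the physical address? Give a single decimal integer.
vaddr = 1028 = 0b10000000100
Split: l1_idx=4, l2_idx=0, offset=4
L1[4] = 0
L2[0][0] = 39
paddr = 39 * 32 + 4 = 1252

Answer: 1252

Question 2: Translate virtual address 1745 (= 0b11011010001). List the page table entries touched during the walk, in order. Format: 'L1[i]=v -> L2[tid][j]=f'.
vaddr = 1745 = 0b11011010001
Split: l1_idx=6, l2_idx=6, offset=17

Answer: L1[6]=1 -> L2[1][6]=95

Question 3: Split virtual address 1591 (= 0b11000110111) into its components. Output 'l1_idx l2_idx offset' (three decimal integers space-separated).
vaddr = 1591 = 0b11000110111
  top 3 bits -> l1_idx = 6
  next 3 bits -> l2_idx = 1
  bottom 5 bits -> offset = 23

Answer: 6 1 23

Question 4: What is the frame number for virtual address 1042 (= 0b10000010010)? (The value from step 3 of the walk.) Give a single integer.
Answer: 39

Derivation:
vaddr = 1042: l1_idx=4, l2_idx=0
L1[4] = 0; L2[0][0] = 39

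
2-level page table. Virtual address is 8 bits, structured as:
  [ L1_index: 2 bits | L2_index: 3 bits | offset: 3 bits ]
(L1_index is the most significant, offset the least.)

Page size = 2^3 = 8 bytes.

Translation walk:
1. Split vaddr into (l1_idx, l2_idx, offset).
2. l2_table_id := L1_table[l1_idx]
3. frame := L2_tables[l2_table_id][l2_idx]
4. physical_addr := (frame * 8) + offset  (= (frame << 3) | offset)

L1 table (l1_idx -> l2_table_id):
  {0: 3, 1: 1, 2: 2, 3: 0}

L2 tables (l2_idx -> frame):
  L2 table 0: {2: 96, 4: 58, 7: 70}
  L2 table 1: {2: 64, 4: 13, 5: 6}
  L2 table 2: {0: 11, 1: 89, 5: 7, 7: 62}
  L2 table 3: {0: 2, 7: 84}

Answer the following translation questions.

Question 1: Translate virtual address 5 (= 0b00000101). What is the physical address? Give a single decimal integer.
Answer: 21

Derivation:
vaddr = 5 = 0b00000101
Split: l1_idx=0, l2_idx=0, offset=5
L1[0] = 3
L2[3][0] = 2
paddr = 2 * 8 + 5 = 21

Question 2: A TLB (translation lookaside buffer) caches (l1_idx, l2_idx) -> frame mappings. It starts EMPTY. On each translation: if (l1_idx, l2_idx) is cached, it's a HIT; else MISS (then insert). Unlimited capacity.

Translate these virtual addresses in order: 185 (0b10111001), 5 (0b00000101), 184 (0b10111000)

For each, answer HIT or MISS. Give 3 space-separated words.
Answer: MISS MISS HIT

Derivation:
vaddr=185: (2,7) not in TLB -> MISS, insert
vaddr=5: (0,0) not in TLB -> MISS, insert
vaddr=184: (2,7) in TLB -> HIT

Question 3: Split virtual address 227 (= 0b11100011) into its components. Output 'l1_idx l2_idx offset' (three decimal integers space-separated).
Answer: 3 4 3

Derivation:
vaddr = 227 = 0b11100011
  top 2 bits -> l1_idx = 3
  next 3 bits -> l2_idx = 4
  bottom 3 bits -> offset = 3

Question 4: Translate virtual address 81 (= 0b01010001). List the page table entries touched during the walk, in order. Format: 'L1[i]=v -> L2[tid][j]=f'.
vaddr = 81 = 0b01010001
Split: l1_idx=1, l2_idx=2, offset=1

Answer: L1[1]=1 -> L2[1][2]=64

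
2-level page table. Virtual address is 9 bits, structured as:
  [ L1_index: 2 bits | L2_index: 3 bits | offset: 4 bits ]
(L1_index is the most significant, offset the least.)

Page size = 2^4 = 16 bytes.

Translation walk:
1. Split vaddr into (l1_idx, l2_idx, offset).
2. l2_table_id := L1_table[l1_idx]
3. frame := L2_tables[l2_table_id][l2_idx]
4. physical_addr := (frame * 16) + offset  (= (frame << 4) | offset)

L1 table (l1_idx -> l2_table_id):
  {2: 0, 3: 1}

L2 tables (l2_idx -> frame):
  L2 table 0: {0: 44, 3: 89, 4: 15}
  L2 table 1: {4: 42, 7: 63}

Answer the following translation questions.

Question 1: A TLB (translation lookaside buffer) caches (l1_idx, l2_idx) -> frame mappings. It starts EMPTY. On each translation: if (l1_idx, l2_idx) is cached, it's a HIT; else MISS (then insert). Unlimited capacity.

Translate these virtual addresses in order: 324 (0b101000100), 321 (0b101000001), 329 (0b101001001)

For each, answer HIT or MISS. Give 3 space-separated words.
Answer: MISS HIT HIT

Derivation:
vaddr=324: (2,4) not in TLB -> MISS, insert
vaddr=321: (2,4) in TLB -> HIT
vaddr=329: (2,4) in TLB -> HIT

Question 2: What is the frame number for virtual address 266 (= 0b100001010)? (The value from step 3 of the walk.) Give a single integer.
Answer: 44

Derivation:
vaddr = 266: l1_idx=2, l2_idx=0
L1[2] = 0; L2[0][0] = 44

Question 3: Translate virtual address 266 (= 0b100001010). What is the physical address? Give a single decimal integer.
vaddr = 266 = 0b100001010
Split: l1_idx=2, l2_idx=0, offset=10
L1[2] = 0
L2[0][0] = 44
paddr = 44 * 16 + 10 = 714

Answer: 714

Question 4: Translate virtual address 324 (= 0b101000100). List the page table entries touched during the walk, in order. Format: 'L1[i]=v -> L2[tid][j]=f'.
Answer: L1[2]=0 -> L2[0][4]=15

Derivation:
vaddr = 324 = 0b101000100
Split: l1_idx=2, l2_idx=4, offset=4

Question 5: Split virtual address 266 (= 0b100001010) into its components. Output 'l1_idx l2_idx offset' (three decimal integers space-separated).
vaddr = 266 = 0b100001010
  top 2 bits -> l1_idx = 2
  next 3 bits -> l2_idx = 0
  bottom 4 bits -> offset = 10

Answer: 2 0 10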